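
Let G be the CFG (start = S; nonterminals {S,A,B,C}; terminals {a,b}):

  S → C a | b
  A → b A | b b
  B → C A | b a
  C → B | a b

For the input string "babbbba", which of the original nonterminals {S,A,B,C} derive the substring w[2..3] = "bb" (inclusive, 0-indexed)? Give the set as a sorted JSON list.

Convert to CNF:
  S -> C T1 | b
  A -> T0 A | T0 T0
  B -> C A | T0 T1
  C -> C A | T0 T1 | T1 T0
  T0 -> b
  T1 -> a

CYK fill (cells [i..j] with 2 ≤ i ≤ j ≤ 3 only):
  [2..2]={S,T0}  "b"  orig:{S}
  [3..3]={S,T0}  "b"  orig:{S}
  [2..3]={A}  "bb"

Original NTs in T[2,3] deriving "bb": ["A"]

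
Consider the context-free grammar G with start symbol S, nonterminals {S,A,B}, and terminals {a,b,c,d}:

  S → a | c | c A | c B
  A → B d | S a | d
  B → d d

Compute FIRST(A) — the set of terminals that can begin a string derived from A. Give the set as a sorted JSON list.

FIRST iteration:
[1]
  A via A→d: +{d}
  B via B→d d: +{d}
  S via S→a: +{a}
  S via S→c: +{c}
  S: {a,c}  A: {d}  B: {d}
[2]
  A via A→S a: +{a,c}
  S: {a,c}  A: {a,c,d}  B: {d}
[3] (no change)
  S: {a,c}  A: {a,c,d}  B: {d}

FIRST(A) = ["a", "c", "d"]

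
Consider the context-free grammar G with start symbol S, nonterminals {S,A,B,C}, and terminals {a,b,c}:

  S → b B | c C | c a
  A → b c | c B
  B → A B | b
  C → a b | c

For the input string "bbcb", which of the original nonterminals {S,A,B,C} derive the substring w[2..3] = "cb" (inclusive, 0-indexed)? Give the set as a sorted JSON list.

CNF form of G:
  S -> T0 B | T1 C | T1 T2
  A -> T0 T1 | T1 B
  B -> A B | b
  C -> T2 T0 | c
  T0 -> b
  T1 -> c
  T2 -> a

CYK table (by increasing span), restricted to cells inside w[2..3]:
  [2..2]={C,T1}  "c"  orig:{C}
  [3..3]={B,T0}  "b"  orig:{B}
  [2..3]={A}  "cb"

Original NTs in T[2,3] deriving "cb": ["A"]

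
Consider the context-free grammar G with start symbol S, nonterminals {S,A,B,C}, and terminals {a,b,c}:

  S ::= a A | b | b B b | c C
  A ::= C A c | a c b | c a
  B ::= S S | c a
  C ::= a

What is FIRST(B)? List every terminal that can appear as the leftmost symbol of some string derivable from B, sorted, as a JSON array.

Compute FIRST by fixpoint:
pass 1:
  A via A→a c b: +{a}
  A via A→c a: +{c}
  B via B→c a: +{c}
  C via C→a: +{a}
  S via S→a A: +{a}
  S via S→b: +{b}
  S via S→c C: +{c}
  FIRST(S)={a,b,c}  FIRST(A)={a,c}  FIRST(B)={c}  FIRST(C)={a}
pass 2:
  B via B→S S: +{a,b}
  FIRST(S)={a,b,c}  FIRST(A)={a,c}  FIRST(B)={a,b,c}  FIRST(C)={a}
pass 3: done
  FIRST(S)={a,b,c}  FIRST(A)={a,c}  FIRST(B)={a,b,c}  FIRST(C)={a}

FIRST(B) = ["a", "b", "c"]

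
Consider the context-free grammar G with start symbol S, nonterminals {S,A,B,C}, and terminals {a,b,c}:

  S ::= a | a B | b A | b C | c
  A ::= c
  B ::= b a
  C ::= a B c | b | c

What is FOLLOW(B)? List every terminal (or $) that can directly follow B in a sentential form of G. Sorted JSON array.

FIRST iteration:
pass 1:
  A via A→c: +{c}
  B via B→b a: +{b}
  C via C→a B c: +{a}
  C via C→b: +{b}
  C via C→c: +{c}
  S via S→a: +{a}
  S via S→b A: +{b}
  S via S→c: +{c}
  FIRST[S]={a,b,c}  FIRST[A]={c}  FIRST[B]={b}  FIRST[C]={a,b,c}
pass 2: — fixpoint
  FIRST[S]={a,b,c}  FIRST[A]={c}  FIRST[B]={b}  FIRST[C]={a,b,c}

FOLLOW iteration:
initialize: $ ∈ FOLLOW(S)
pass 1:
  C→a B c: FOLLOW(B) ⊇ FIRST(c) = {c}; new: +{c}
  S→a B: FOLLOW(B) ⊇ FOLLOW(S) ⊇ {$}; new: +{$}
  S→b A: FOLLOW(A) ⊇ FOLLOW(S) ⊇ {$}; new: +{$}
  S→b C: FOLLOW(C) ⊇ FOLLOW(S) ⊇ {$}; new: +{$}
  FOLLOW(S)={$}  FOLLOW(A)={$}  FOLLOW(B)={$,c}  FOLLOW(C)={$}
pass 2: done
  FOLLOW(S)={$}  FOLLOW(A)={$}  FOLLOW(B)={$,c}  FOLLOW(C)={$}

FOLLOW(B) = ["$", "c"]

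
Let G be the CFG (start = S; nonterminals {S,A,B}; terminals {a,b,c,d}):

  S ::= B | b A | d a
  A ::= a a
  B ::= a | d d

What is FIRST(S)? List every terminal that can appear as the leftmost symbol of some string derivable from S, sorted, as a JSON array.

Compute FIRST by fixpoint:
round 1:
  A via A→a a: +{a}
  B via B→a: +{a}
  B via B→d d: +{d}
  S via S→B: +{a,d}
  S via S→b A: +{b}
  FIRST[S]={a,b,d}  FIRST[A]={a}  FIRST[B]={a,d}
round 2: (no change)
  FIRST[S]={a,b,d}  FIRST[A]={a}  FIRST[B]={a,d}

FIRST(S) = ["a", "b", "d"]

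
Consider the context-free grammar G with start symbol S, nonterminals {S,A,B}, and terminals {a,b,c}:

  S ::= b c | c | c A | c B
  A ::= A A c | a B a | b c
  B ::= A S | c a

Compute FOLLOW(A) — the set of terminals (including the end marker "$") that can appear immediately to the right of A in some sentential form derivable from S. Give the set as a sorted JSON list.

FIRST iteration:
pass 1:
  A via A→a B a: +{a}
  A via A→b c: +{b}
  B via B→A S: +{a,b}
  B via B→c a: +{c}
  S via S→b c: +{b}
  S via S→c: +{c}
  S: {b,c}  A: {a,b}  B: {a,b,c}
pass 2: (stable)
  S: {b,c}  A: {a,b}  B: {a,b,c}

FOLLOW sets:
seed FOLLOW(S) with $
[1]
  A→A A c: FOLLOW(A) ⊇ FIRST(A) = {a,b}; new: +{a,b}
  A→A A c: FOLLOW(A) ⊇ FIRST(c) = {c}; new: +{c}
  A→a B a: FOLLOW(B) ⊇ FIRST(a) = {a}; new: +{a}
  B→A S: FOLLOW(S) ⊇ FOLLOW(B) ⊇ {a}; new: +{a}
  S→c A: FOLLOW(A) ⊇ FOLLOW(S) ⊇ {$,a}; new: +{$}
  S→c B: FOLLOW(B) ⊇ FOLLOW(S) ⊇ {$,a}; new: +{$}
  FOLLOW[S]={$,a}  FOLLOW[A]={$,a,b,c}  FOLLOW[B]={$,a}
[2] — fixpoint
  FOLLOW[S]={$,a}  FOLLOW[A]={$,a,b,c}  FOLLOW[B]={$,a}

FOLLOW(A) = ["$", "a", "b", "c"]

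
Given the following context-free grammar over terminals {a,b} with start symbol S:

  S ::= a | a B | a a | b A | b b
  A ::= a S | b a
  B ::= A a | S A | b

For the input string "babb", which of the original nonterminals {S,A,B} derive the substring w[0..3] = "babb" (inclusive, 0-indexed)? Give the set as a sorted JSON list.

Convert to CNF:
  S -> T0 B | T0 T0 | T1 A | T1 T1 | a
  A -> T0 S | T1 T0
  B -> A T0 | S A | b
  T0 -> a
  T1 -> b

CYK table (by increasing span) — only the sub-triangle for w[0..3]:
  T[0,0] 'b' = {B,T1}  orig:{B}
  T[1,1] 'a' = {S,T0}  orig:{S}
  T[2,2] 'b' = {B,T1}  orig:{B}
  T[3,3] 'b' = {B,T1}  orig:{B}
  T[0,1] 'ba' = {A}
  T[1,2] 'ab' = {S}
  T[2,3] 'bb' = {S}
  T[0,2] 'bab' = ∅
  T[1,3] 'abb' = {A}
  T[0,3] 'babb' = {S}

Original NTs in T[0,3] deriving "babb": ["S"]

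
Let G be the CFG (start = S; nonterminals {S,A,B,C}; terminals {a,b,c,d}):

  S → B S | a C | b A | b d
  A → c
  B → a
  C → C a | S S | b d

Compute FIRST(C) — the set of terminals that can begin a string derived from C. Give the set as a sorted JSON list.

FIRST iteration:
iter 1:
  A via A→c: +{c}
  B via B→a: +{a}
  C via C→b d: +{b}
  S via S→B S: +{a}
  S via S→b A: +{b}
  FIRST[S]={a,b}  FIRST[A]={c}  FIRST[B]={a}  FIRST[C]={b}
iter 2:
  C via C→S S: +{a}
  FIRST[S]={a,b}  FIRST[A]={c}  FIRST[B]={a}  FIRST[C]={a,b}
iter 3: (stable)
  FIRST[S]={a,b}  FIRST[A]={c}  FIRST[B]={a}  FIRST[C]={a,b}

FIRST(C) = ["a", "b"]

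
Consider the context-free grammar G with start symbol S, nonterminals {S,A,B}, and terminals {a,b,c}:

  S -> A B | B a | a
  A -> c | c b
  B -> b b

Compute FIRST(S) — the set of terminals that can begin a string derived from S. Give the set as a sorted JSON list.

FIRST sets, iterate to fixpoint:
[1]
  A via A→c: +{c}
  B via B→b b: +{b}
  S via S→A B: +{c}
  S via S→B a: +{b}
  S via S→a: +{a}
  FIRST(S)={a,b,c}  FIRST(A)={c}  FIRST(B)={b}
[2] (no change)
  FIRST(S)={a,b,c}  FIRST(A)={c}  FIRST(B)={b}

FIRST(S) = ["a", "b", "c"]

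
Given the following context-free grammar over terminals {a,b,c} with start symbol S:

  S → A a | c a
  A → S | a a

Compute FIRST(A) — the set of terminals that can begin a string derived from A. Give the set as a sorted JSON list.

FIRST iteration:
[1]
  A via A→a a: +{a}
  S via S→A a: +{a}
  S via S→c a: +{c}
  FIRST(S)={a,c}  FIRST(A)={a}
[2]
  A via A→S: +{c}
  FIRST(S)={a,c}  FIRST(A)={a,c}
[3] done
  FIRST(S)={a,c}  FIRST(A)={a,c}

FIRST(A) = ["a", "c"]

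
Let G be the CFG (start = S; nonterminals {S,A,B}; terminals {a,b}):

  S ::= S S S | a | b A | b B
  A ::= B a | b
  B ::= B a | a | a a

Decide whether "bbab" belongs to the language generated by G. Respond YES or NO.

Convert to CNF:
  S -> S X2 | T1 A | T1 B | a
  A -> B T0 | b
  B -> B T0 | T0 T0 | a
  T0 -> a
  T1 -> b
  X2 -> S S

CYK table (by increasing span):
  T[0,0] 'b' = {A,T1}  orig:{A}
  T[1,1] 'b' = {A,T1}  orig:{A}
  T[2,2] 'a' = {B,S,T0}  orig:{B,S}
  T[3,3] 'b' = {A,T1}  orig:{A}
  T[0,1] 'bb' = {S}
  T[1,2] 'ba' = {S}
  T[2,3] 'ab' = ∅
  T[0,2] 'bba' = {X2}  orig:{}
  T[1,3] 'bab' = ∅
  T[0,3] 'bbab' = ∅

S ∉ T[0,3] ⇒ NO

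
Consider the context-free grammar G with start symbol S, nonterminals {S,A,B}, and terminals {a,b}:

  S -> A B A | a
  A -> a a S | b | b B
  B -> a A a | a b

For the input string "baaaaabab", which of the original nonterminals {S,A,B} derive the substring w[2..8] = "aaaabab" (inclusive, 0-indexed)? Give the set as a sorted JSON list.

CNF form of G:
  S -> A X4 | a
  A -> T0 X2 | T1 B | b
  B -> T0 T1 | T0 X3
  T0 -> a
  T1 -> b
  X2 -> T0 S
  X3 -> A T0
  X4 -> B A

CYK table (by increasing span) (cells [i..j] with 2 ≤ i ≤ j ≤ 8 only):
  cell(2,2) a: {S,T0}  orig:{S}
  cell(3,3) a: {S,T0}  orig:{S}
  cell(4,4) a: {S,T0}  orig:{S}
  cell(5,5) a: {S,T0}  orig:{S}
  cell(6,6) b: {A,T1}  orig:{A}
  cell(7,7) a: {S,T0}  orig:{S}
  cell(8,8) b: {A,T1}  orig:{A}
  cell(2,3) aa: {X2}  orig:{}
  cell(3,4) aa: {X2}  orig:{}
  cell(4,5) aa: {X2}  orig:{}
  cell(5,6) ab: {B}
  cell(6,7) ba: {X3}  orig:{}
  cell(7,8) ab: {B}
  cell(2,4) aaa: {A}
  cell(3,5) aaa: {A}
  cell(4,6) aab: ∅
  cell(5,7) aba: {B}
  cell(6,8) bab: {A}
  cell(2,5) aaaa: {X3}  orig:{}
  cell(3,6) aaab: ∅
  cell(4,7) aaba: ∅
  cell(5,8) abab: {X4}  orig:{}
  cell(2,6) aaaab: ∅
  cell(3,7) aaaba: ∅
  cell(4,8) aabab: ∅
  cell(2,7) aaaaba: ∅
  cell(3,8) aaabab: ∅
  cell(2,8) aaaabab: {S}

Original NTs in T[2,8] deriving "aaaabab": ["S"]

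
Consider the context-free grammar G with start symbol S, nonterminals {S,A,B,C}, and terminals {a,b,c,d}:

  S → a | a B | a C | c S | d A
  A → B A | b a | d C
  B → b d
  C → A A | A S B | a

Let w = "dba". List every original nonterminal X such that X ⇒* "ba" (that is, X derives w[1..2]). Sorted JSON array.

CNF form of G:
  S -> T1 B | T1 C | T2 A | T3 S | a
  A -> B A | T0 T1 | T2 C
  B -> T0 T2
  C -> A A | A X4 | a
  T0 -> b
  T1 -> a
  T2 -> d
  T3 -> c
  X4 -> S B

CYK fill (cells [i..j] with 1 ≤ i ≤ j ≤ 2 only):
  T[1,1] 'b' = {T0}  orig:{}
  T[2,2] 'a' = {C,S,T1}  orig:{C,S}
  T[1,2] 'ba' = {A}

Original NTs in T[1,2] deriving "ba": ["A"]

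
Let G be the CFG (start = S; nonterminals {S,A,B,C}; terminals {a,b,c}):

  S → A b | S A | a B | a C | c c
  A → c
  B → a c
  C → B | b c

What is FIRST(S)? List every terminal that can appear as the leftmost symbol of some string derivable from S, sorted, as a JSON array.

FIRST iteration:
[1]
  A via A→c: +{c}
  B via B→a c: +{a}
  C via C→B: +{a}
  C via C→b c: +{b}
  S via S→A b: +{c}
  S via S→a B: +{a}
  FIRST[S]={a,c}  FIRST[A]={c}  FIRST[B]={a}  FIRST[C]={a,b}
[2] — fixpoint
  FIRST[S]={a,c}  FIRST[A]={c}  FIRST[B]={a}  FIRST[C]={a,b}

FIRST(S) = ["a", "c"]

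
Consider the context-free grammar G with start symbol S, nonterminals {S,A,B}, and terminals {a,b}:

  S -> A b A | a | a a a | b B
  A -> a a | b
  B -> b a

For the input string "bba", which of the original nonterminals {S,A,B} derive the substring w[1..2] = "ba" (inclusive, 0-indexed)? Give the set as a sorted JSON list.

Convert to CNF:
  S -> A X2 | T0 X3 | T1 B | a
  A -> T0 T0 | b
  B -> T1 T0
  T0 -> a
  T1 -> b
  X2 -> T1 A
  X3 -> T0 T0

Fill CYK table bottom-up — only the sub-triangle for w[1..2]:
  cell(1,1) b: {A,T1}  orig:{A}
  cell(2,2) a: {S,T0}  orig:{S}
  cell(1,2) ba: {B}

Original NTs in T[1,2] deriving "ba": ["B"]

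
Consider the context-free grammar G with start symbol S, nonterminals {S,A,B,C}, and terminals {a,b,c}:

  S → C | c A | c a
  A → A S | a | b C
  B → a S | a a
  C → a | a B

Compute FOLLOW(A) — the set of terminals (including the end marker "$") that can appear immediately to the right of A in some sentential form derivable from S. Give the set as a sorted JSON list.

Compute FIRST by fixpoint:
[1]
  A via A→a: +{a}
  A via A→b C: +{b}
  B via B→a S: +{a}
  C via C→a: +{a}
  S via S→C: +{a}
  S via S→c A: +{c}
  FIRST[S]={a,c}  FIRST[A]={a,b}  FIRST[B]={a}  FIRST[C]={a}
[2] (no change)
  FIRST[S]={a,c}  FIRST[A]={a,b}  FIRST[B]={a}  FIRST[C]={a}

FOLLOW sets:
initialize: $ ∈ FOLLOW(S)
[1]
  A→A S: FOLLOW(A) ⊇ FIRST(S) = {a,c}; new: +{a,c}
  A→A S: FOLLOW(S) ⊇ FOLLOW(A) ⊇ {a,c}; new: +{a,c}
  A→b C: FOLLOW(C) ⊇ FOLLOW(A) ⊇ {a,c}; new: +{a,c}
  C→a B: FOLLOW(B) ⊇ FOLLOW(C) ⊇ {a,c}; new: +{a,c}
  S→C: FOLLOW(C) ⊇ FOLLOW(S) ⊇ {$,a,c}; new: +{$}
  S→c A: FOLLOW(A) ⊇ FOLLOW(S) ⊇ {$,a,c}; new: +{$}
  S: {$,a,c}  A: {$,a,c}  B: {a,c}  C: {$,a,c}
[2]
  C→a B: FOLLOW(B) ⊇ FOLLOW(C) ⊇ {$,a,c}; new: +{$}
  S: {$,a,c}  A: {$,a,c}  B: {$,a,c}  C: {$,a,c}
[3] (stable)
  S: {$,a,c}  A: {$,a,c}  B: {$,a,c}  C: {$,a,c}

FOLLOW(A) = ["$", "a", "c"]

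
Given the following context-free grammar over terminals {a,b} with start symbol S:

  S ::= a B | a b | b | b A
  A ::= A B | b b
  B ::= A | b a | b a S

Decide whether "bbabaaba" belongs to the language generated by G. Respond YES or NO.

CNF form of G:
  S -> T0 A | T1 B | T1 T0 | b
  A -> A B | T0 T0
  B -> A B | T0 T0 | T0 T1 | T0 X2
  T0 -> b
  T1 -> a
  X2 -> T1 S

Fill CYK table bottom-up:
  cell(0,0) b: {S,T0}  orig:{S}
  cell(1,1) b: {S,T0}  orig:{S}
  cell(2,2) a: {T1}  orig:{}
  cell(3,3) b: {S,T0}  orig:{S}
  cell(4,4) a: {T1}  orig:{}
  cell(5,5) a: {T1}  orig:{}
  cell(6,6) b: {S,T0}  orig:{S}
  cell(7,7) a: {T1}  orig:{}
  cell(0,1) bb: {A,B}
  cell(1,2) ba: {B}
  cell(2,3) ab: {S,X2}  orig:{S}
  cell(3,4) ba: {B}
  cell(4,5) aa: ∅
  cell(5,6) ab: {S,X2}  orig:{S}
  cell(6,7) ba: {B}
  cell(0,2) bba: ∅
  cell(1,3) bab: {B}
  cell(2,4) aba: {S}
  cell(3,5) baa: ∅
  cell(4,6) aab: {X2}  orig:{}
  cell(5,7) aba: {S}
  cell(0,3) bbab: ∅
  cell(1,4) baba: ∅
  cell(2,5) abaa: ∅
  cell(3,6) baab: {B}
  cell(4,7) aaba: {X2}  orig:{}
  cell(0,4) bbaba: ∅
  cell(1,5) babaa: ∅
  cell(2,6) abaab: {S}
  cell(3,7) baaba: {B}
  cell(0,5) bbabaa: ∅
  cell(1,6) babaab: ∅
  cell(2,7) abaaba: {S}
  cell(0,6) bbabaab: ∅
  cell(1,7) babaaba: ∅
  cell(0,7) bbabaaba: ∅

S ∉ T[0,7] ⇒ NO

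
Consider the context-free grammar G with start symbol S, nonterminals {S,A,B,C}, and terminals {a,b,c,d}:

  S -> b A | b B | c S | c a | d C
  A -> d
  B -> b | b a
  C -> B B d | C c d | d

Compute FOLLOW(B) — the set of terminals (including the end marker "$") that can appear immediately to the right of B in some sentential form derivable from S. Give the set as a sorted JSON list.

FIRST iteration:
[1]
  A via A→d: +{d}
  B via B→b: +{b}
  C via C→B B d: +{b}
  C via C→d: +{d}
  S via S→b A: +{b}
  S via S→c S: +{c}
  S via S→d C: +{d}
  FIRST(S)={b,c,d}  FIRST(A)={d}  FIRST(B)={b}  FIRST(C)={b,d}
[2] done
  FIRST(S)={b,c,d}  FIRST(A)={d}  FIRST(B)={b}  FIRST(C)={b,d}

FOLLOW sets:
initialize: $ ∈ FOLLOW(S)
[1]
  C→B B d: FOLLOW(B) ⊇ FIRST(B) = {b}; new: +{b}
  C→B B d: FOLLOW(B) ⊇ FIRST(d) = {d}; new: +{d}
  C→C c d: FOLLOW(C) ⊇ FIRST(c) = {c}; new: +{c}
  S→b A: FOLLOW(A) ⊇ FOLLOW(S) ⊇ {$}; new: +{$}
  S→b B: FOLLOW(B) ⊇ FOLLOW(S) ⊇ {$}; new: +{$}
  S→d C: FOLLOW(C) ⊇ FOLLOW(S) ⊇ {$}; new: +{$}
  FOLLOW(S)={$}  FOLLOW(A)={$}  FOLLOW(B)={$,b,d}  FOLLOW(C)={$,c}
[2] (no change)
  FOLLOW(S)={$}  FOLLOW(A)={$}  FOLLOW(B)={$,b,d}  FOLLOW(C)={$,c}

FOLLOW(B) = ["$", "b", "d"]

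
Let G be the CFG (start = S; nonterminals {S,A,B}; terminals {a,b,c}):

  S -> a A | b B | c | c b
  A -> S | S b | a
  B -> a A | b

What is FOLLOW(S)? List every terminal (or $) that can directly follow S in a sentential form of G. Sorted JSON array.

FIRST sets, iterate to fixpoint:
round 1:
  A via A→a: +{a}
  B via B→a A: +{a}
  B via B→b: +{b}
  S via S→a A: +{a}
  S via S→b B: +{b}
  S via S→c: +{c}
  FIRST(S)={a,b,c}  FIRST(A)={a}  FIRST(B)={a,b}
round 2:
  A via A→S: +{b,c}
  FIRST(S)={a,b,c}  FIRST(A)={a,b,c}  FIRST(B)={a,b}
round 3: done
  FIRST(S)={a,b,c}  FIRST(A)={a,b,c}  FIRST(B)={a,b}

FOLLOW iteration:
initialize: $ ∈ FOLLOW(S)
iter 1:
  A→S b: FOLLOW(S) ⊇ FIRST(b) = {b}; new: +{b}
  S→a A: FOLLOW(A) ⊇ FOLLOW(S) ⊇ {$,b}; new: +{$,b}
  S→b B: FOLLOW(B) ⊇ FOLLOW(S) ⊇ {$,b}; new: +{$,b}
  S: {$,b}  A: {$,b}  B: {$,b}
iter 2: — fixpoint
  S: {$,b}  A: {$,b}  B: {$,b}

FOLLOW(S) = ["$", "b"]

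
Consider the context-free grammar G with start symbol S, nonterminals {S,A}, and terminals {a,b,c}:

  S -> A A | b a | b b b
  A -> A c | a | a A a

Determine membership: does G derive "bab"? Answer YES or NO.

CNF form of G:
  S -> A A | T2 T1 | T2 X4
  A -> A T0 | T1 X3 | a
  T0 -> c
  T1 -> a
  T2 -> b
  X3 -> A T1
  X4 -> T2 T2

CYK fill:
  [0..0]={T2}  "b"  orig:{}
  [1..1]={A,T1}  "a"  orig:{A}
  [2..2]={T2}  "b"  orig:{}
  [0..1]={S}  "ba"
  [1..2]=∅  "ab"
  [0..2]=∅  "bab"

S ∉ T[0,2] ⇒ NO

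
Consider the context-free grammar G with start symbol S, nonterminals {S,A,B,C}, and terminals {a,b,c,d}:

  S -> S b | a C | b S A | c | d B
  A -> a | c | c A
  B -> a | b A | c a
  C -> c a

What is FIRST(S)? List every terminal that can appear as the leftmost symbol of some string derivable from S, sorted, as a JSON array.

FIRST sets, iterate to fixpoint:
iter 1:
  A via A→a: +{a}
  A via A→c: +{c}
  B via B→a: +{a}
  B via B→b A: +{b}
  B via B→c a: +{c}
  C via C→c a: +{c}
  S via S→a C: +{a}
  S via S→b S A: +{b}
  S via S→c: +{c}
  S via S→d B: +{d}
  FIRST[S]={a,b,c,d}  FIRST[A]={a,c}  FIRST[B]={a,b,c}  FIRST[C]={c}
iter 2: done
  FIRST[S]={a,b,c,d}  FIRST[A]={a,c}  FIRST[B]={a,b,c}  FIRST[C]={c}

FIRST(S) = ["a", "b", "c", "d"]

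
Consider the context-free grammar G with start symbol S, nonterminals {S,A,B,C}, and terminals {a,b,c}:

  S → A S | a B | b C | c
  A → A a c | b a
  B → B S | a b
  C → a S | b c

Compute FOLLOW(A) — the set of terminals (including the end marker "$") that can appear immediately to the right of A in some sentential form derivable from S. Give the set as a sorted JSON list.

FIRST iteration:
pass 1:
  A via A→b a: +{b}
  B via B→a b: +{a}
  C via C→a S: +{a}
  C via C→b c: +{b}
  S via S→A S: +{b}
  S via S→a B: +{a}
  S via S→c: +{c}
  FIRST[S]={a,b,c}  FIRST[A]={b}  FIRST[B]={a}  FIRST[C]={a,b}
pass 2: (no change)
  FIRST[S]={a,b,c}  FIRST[A]={b}  FIRST[B]={a}  FIRST[C]={a,b}

FOLLOW iteration:
initialize: $ ∈ FOLLOW(S)
[1]
  A→A a c: FOLLOW(A) ⊇ FIRST(a) = {a}; new: +{a}
  B→B S: FOLLOW(B) ⊇ FIRST(S) = {a,b,c}; new: +{a,b,c}
  B→B S: FOLLOW(S) ⊇ FOLLOW(B) ⊇ {a,b,c}; new: +{a,b,c}
  S→A S: FOLLOW(A) ⊇ FIRST(S) = {a,b,c}; new: +{b,c}
  S→a B: FOLLOW(B) ⊇ FOLLOW(S) ⊇ {$,a,b,c}; new: +{$}
  S→b C: FOLLOW(C) ⊇ FOLLOW(S) ⊇ {$,a,b,c}; new: +{$,a,b,c}
  FOLLOW(S)={$,a,b,c}  FOLLOW(A)={a,b,c}  FOLLOW(B)={$,a,b,c}  FOLLOW(C)={$,a,b,c}
[2] — fixpoint
  FOLLOW(S)={$,a,b,c}  FOLLOW(A)={a,b,c}  FOLLOW(B)={$,a,b,c}  FOLLOW(C)={$,a,b,c}

FOLLOW(A) = ["a", "b", "c"]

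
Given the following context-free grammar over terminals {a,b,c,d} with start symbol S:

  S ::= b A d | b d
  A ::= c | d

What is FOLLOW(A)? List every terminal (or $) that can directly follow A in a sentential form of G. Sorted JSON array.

FIRST sets, iterate to fixpoint:
iter 1:
  A via A→c: +{c}
  A via A→d: +{d}
  S via S→b A d: +{b}
  S: {b}  A: {c,d}
iter 2: — fixpoint
  S: {b}  A: {c,d}

Compute FOLLOW by fixpoint:
initialize: $ ∈ FOLLOW(S)
pass 1:
  S→b A d: FOLLOW(A) ⊇ FIRST(d) = {d}; new: +{d}
  FOLLOW(S)={$}  FOLLOW(A)={d}
pass 2: done
  FOLLOW(S)={$}  FOLLOW(A)={d}

FOLLOW(A) = ["d"]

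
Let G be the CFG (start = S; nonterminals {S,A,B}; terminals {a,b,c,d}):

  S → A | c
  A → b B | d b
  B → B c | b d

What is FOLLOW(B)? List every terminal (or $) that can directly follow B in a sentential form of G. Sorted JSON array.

Compute FIRST by fixpoint:
round 1:
  A via A→b B: +{b}
  A via A→d b: +{d}
  B via B→b d: +{b}
  S via S→A: +{b,d}
  S via S→c: +{c}
  FIRST[S]={b,c,d}  FIRST[A]={b,d}  FIRST[B]={b}
round 2: (stable)
  FIRST[S]={b,c,d}  FIRST[A]={b,d}  FIRST[B]={b}

Compute FOLLOW by fixpoint:
seed FOLLOW(S) with $
round 1:
  B→B c: FOLLOW(B) ⊇ FIRST(c) = {c}; new: +{c}
  S→A: FOLLOW(A) ⊇ FOLLOW(S) ⊇ {$}; new: +{$}
  S: {$}  A: {$}  B: {c}
round 2:
  A→b B: FOLLOW(B) ⊇ FOLLOW(A) ⊇ {$}; new: +{$}
  S: {$}  A: {$}  B: {$,c}
round 3: (no change)
  S: {$}  A: {$}  B: {$,c}

FOLLOW(B) = ["$", "c"]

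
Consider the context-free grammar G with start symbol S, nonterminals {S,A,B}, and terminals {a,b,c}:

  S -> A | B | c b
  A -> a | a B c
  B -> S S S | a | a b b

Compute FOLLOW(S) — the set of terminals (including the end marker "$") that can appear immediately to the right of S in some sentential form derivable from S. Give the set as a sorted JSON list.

FIRST iteration:
round 1:
  A via A→a: +{a}
  B via B→a: +{a}
  S via S→A: +{a}
  S via S→c b: +{c}
  FIRST(S)={a,c}  FIRST(A)={a}  FIRST(B)={a}
round 2:
  B via B→S S S: +{c}
  FIRST(S)={a,c}  FIRST(A)={a}  FIRST(B)={a,c}
round 3: — fixpoint
  FIRST(S)={a,c}  FIRST(A)={a}  FIRST(B)={a,c}

FOLLOW iteration:
FOLLOW(S) := {$}
pass 1:
  A→a B c: FOLLOW(B) ⊇ FIRST(c) = {c}; new: +{c}
  B→S S S: FOLLOW(S) ⊇ FIRST(S) = {a,c}; new: +{a,c}
  S→A: FOLLOW(A) ⊇ FOLLOW(S) ⊇ {$,a,c}; new: +{$,a,c}
  S→B: FOLLOW(B) ⊇ FOLLOW(S) ⊇ {$,a,c}; new: +{$,a}
  FOLLOW[S]={$,a,c}  FOLLOW[A]={$,a,c}  FOLLOW[B]={$,a,c}
pass 2: — fixpoint
  FOLLOW[S]={$,a,c}  FOLLOW[A]={$,a,c}  FOLLOW[B]={$,a,c}

FOLLOW(S) = ["$", "a", "c"]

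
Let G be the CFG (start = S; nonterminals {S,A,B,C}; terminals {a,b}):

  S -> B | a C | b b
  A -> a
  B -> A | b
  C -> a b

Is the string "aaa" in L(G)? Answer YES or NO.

CNF form of G:
  S -> T0 C | T1 T1 | a | b
  A -> a
  B -> a | b
  C -> T0 T1
  T0 -> a
  T1 -> b

Fill CYK table bottom-up:
  T[0,0] 'a' = {A,B,S,T0}  orig:{A,B,S}
  T[1,1] 'a' = {A,B,S,T0}  orig:{A,B,S}
  T[2,2] 'a' = {A,B,S,T0}  orig:{A,B,S}
  T[0,1] 'aa' = ∅
  T[1,2] 'aa' = ∅
  T[0,2] 'aaa' = ∅

S ∉ T[0,2] ⇒ NO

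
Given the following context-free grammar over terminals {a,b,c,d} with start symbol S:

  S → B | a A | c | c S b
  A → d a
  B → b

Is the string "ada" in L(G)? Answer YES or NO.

CNF form of G:
  S -> T1 A | T2 X4 | b | c
  A -> T0 T1
  B -> b
  T0 -> d
  T1 -> a
  T2 -> c
  T3 -> b
  X4 -> S T3

Fill CYK table bottom-up:
  T[0,0] 'a' = {T1}  orig:{}
  T[1,1] 'd' = {T0}  orig:{}
  T[2,2] 'a' = {T1}  orig:{}
  T[0,1] 'ad' = ∅
  T[1,2] 'da' = {A}
  T[0,2] 'ada' = {S}

S ∈ T[0,2] ⇒ YES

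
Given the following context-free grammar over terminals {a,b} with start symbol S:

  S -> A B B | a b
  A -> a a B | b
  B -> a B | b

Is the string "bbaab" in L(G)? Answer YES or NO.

Convert to CNF:
  S -> A X3 | T0 T1
  A -> T0 X2 | b
  B -> T0 B | b
  T0 -> a
  T1 -> b
  X2 -> T0 B
  X3 -> B B

CYK table (by increasing span):
  cell(0,0) b: {A,B,T1}  orig:{A,B}
  cell(1,1) b: {A,B,T1}  orig:{A,B}
  cell(2,2) a: {T0}  orig:{}
  cell(3,3) a: {T0}  orig:{}
  cell(4,4) b: {A,B,T1}  orig:{A,B}
  cell(0,1) bb: {X3}  orig:{}
  cell(1,2) ba: ∅
  cell(2,3) aa: ∅
  cell(3,4) ab: {B,S,X2}  orig:{B,S}
  cell(0,2) bba: ∅
  cell(1,3) baa: ∅
  cell(2,4) aab: {A,B,X2}  orig:{A,B}
  cell(0,3) bbaa: ∅
  cell(1,4) baab: {X3}  orig:{}
  cell(0,4) bbaab: {S}

S ∈ T[0,4] ⇒ YES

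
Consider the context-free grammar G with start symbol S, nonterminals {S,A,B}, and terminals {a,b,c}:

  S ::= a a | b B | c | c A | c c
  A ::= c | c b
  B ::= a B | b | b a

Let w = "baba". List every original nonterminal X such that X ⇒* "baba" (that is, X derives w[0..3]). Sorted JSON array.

Convert to CNF:
  S -> T0 A | T0 T0 | T1 B | T2 T2 | c
  A -> T0 T1 | c
  B -> T1 T2 | T2 B | b
  T0 -> c
  T1 -> b
  T2 -> a

Fill CYK table bottom-up (cells [i..j] with 0 ≤ i ≤ j ≤ 3 only):
  cell(0,0) b: {B,T1}  orig:{B}
  cell(1,1) a: {T2}  orig:{}
  cell(2,2) b: {B,T1}  orig:{B}
  cell(3,3) a: {T2}  orig:{}
  cell(0,1) ba: {B}
  cell(1,2) ab: {B}
  cell(2,3) ba: {B}
  cell(0,2) bab: {S}
  cell(1,3) aba: {B}
  cell(0,3) baba: {S}

Original NTs in T[0,3] deriving "baba": ["S"]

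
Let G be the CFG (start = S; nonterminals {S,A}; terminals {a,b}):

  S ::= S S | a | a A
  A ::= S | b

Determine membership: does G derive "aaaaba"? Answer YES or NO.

Convert to CNF:
  S -> S S | T0 A | a
  A -> S S | T0 A | a | b
  T0 -> a

CYK fill:
  T[0,0] 'a' = {A,S,T0}  orig:{A,S}
  T[1,1] 'a' = {A,S,T0}  orig:{A,S}
  T[2,2] 'a' = {A,S,T0}  orig:{A,S}
  T[3,3] 'a' = {A,S,T0}  orig:{A,S}
  T[4,4] 'b' = {A}
  T[5,5] 'a' = {A,S,T0}  orig:{A,S}
  T[0,1] 'aa' = {A,S}
  T[1,2] 'aa' = {A,S}
  T[2,3] 'aa' = {A,S}
  T[3,4] 'ab' = {A,S}
  T[4,5] 'ba' = ∅
  T[0,2] 'aaa' = {A,S}
  T[1,3] 'aaa' = {A,S}
  T[2,4] 'aab' = {A,S}
  T[3,5] 'aba' = {A,S}
  T[0,3] 'aaaa' = {A,S}
  T[1,4] 'aaab' = {A,S}
  T[2,5] 'aaba' = {A,S}
  T[0,4] 'aaaab' = {A,S}
  T[1,5] 'aaaba' = {A,S}
  T[0,5] 'aaaaba' = {A,S}

S ∈ T[0,5] ⇒ YES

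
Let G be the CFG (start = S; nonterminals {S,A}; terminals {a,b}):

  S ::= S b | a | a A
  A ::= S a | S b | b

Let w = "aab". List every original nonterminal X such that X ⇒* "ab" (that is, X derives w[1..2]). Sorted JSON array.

CNF form of G:
  S -> S T1 | T0 A | a
  A -> S T0 | S T1 | b
  T0 -> a
  T1 -> b

CYK fill, restricted to cells inside w[1..2]:
  T[1,1] 'a' = {S,T0}  orig:{S}
  T[2,2] 'b' = {A,T1}  orig:{A}
  T[1,2] 'ab' = {A,S}

Original NTs in T[1,2] deriving "ab": ["A", "S"]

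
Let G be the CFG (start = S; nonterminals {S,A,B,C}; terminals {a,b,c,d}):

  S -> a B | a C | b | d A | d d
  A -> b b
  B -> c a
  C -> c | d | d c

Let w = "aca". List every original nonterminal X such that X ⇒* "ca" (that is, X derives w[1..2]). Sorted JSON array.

CNF form of G:
  S -> T2 B | T2 C | T3 A | T3 T3 | b
  A -> T0 T0
  B -> T1 T2
  C -> T3 T1 | c | d
  T0 -> b
  T1 -> c
  T2 -> a
  T3 -> d

CYK fill — only the sub-triangle for w[1..2]:
  T[1,1] 'c' = {C,T1}  orig:{C}
  T[2,2] 'a' = {T2}  orig:{}
  T[1,2] 'ca' = {B}

Original NTs in T[1,2] deriving "ca": ["B"]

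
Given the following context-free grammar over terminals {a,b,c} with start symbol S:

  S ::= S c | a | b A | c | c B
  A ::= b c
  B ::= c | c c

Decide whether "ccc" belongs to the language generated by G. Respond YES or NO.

Convert to CNF:
  S -> S T1 | T0 A | T1 B | a | c
  A -> T0 T1
  B -> T1 T1 | c
  T0 -> b
  T1 -> c

CYK fill:
  T[0,0] 'c' = {B,S,T1}  orig:{B,S}
  T[1,1] 'c' = {B,S,T1}  orig:{B,S}
  T[2,2] 'c' = {B,S,T1}  orig:{B,S}
  T[0,1] 'cc' = {B,S}
  T[1,2] 'cc' = {B,S}
  T[0,2] 'ccc' = {S}

S ∈ T[0,2] ⇒ YES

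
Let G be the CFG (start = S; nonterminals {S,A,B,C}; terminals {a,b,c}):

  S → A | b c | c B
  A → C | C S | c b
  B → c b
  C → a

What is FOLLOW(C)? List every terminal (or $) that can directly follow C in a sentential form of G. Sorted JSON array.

FIRST sets, iterate to fixpoint:
pass 1:
  A via A→c b: +{c}
  B via B→c b: +{c}
  C via C→a: +{a}
  S via S→A: +{c}
  S via S→b c: +{b}
  S: {b,c}  A: {c}  B: {c}  C: {a}
pass 2:
  A via A→C: +{a}
  S via S→A: +{a}
  S: {a,b,c}  A: {a,c}  B: {c}  C: {a}
pass 3: done
  S: {a,b,c}  A: {a,c}  B: {c}  C: {a}

FOLLOW sets:
initialize: $ ∈ FOLLOW(S)
iter 1:
  A→C S: FOLLOW(C) ⊇ FIRST(S) = {a,b,c}; new: +{a,b,c}
  S→A: FOLLOW(A) ⊇ FOLLOW(S) ⊇ {$}; new: +{$}
  S→c B: FOLLOW(B) ⊇ FOLLOW(S) ⊇ {$}; new: +{$}
  S: {$}  A: {$}  B: {$}  C: {a,b,c}
iter 2:
  A→C: FOLLOW(C) ⊇ FOLLOW(A) ⊇ {$}; new: +{$}
  S: {$}  A: {$}  B: {$}  C: {$,a,b,c}
iter 3: (stable)
  S: {$}  A: {$}  B: {$}  C: {$,a,b,c}

FOLLOW(C) = ["$", "a", "b", "c"]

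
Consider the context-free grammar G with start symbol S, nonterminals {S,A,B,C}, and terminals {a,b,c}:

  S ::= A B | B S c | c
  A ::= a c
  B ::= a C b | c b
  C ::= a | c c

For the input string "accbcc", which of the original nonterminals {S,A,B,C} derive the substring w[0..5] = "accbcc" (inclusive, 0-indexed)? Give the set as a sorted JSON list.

CNF form of G:
  S -> A B | B X4 | c
  A -> T0 T1
  B -> T0 X3 | T1 T2
  C -> T1 T1 | a
  T0 -> a
  T1 -> c
  T2 -> b
  X3 -> C T2
  X4 -> S T1

CYK fill (cells [i..j] with 0 ≤ i ≤ j ≤ 5 only):
  cell(0,0) a: {C,T0}  orig:{C}
  cell(1,1) c: {S,T1}  orig:{S}
  cell(2,2) c: {S,T1}  orig:{S}
  cell(3,3) b: {T2}  orig:{}
  cell(4,4) c: {S,T1}  orig:{S}
  cell(5,5) c: {S,T1}  orig:{S}
  cell(0,1) ac: {A}
  cell(1,2) cc: {C,X4}  orig:{C}
  cell(2,3) cb: {B}
  cell(3,4) bc: ∅
  cell(4,5) cc: {C,X4}  orig:{C}
  cell(0,2) acc: ∅
  cell(1,3) ccb: {X3}  orig:{}
  cell(2,4) cbc: ∅
  cell(3,5) bcc: ∅
  cell(0,3) accb: {B,S}
  cell(1,4) ccbc: ∅
  cell(2,5) cbcc: {S}
  cell(0,4) accbc: {X4}  orig:{}
  cell(1,5) ccbcc: ∅
  cell(0,5) accbcc: {S}

Original NTs in T[0,5] deriving "accbcc": ["S"]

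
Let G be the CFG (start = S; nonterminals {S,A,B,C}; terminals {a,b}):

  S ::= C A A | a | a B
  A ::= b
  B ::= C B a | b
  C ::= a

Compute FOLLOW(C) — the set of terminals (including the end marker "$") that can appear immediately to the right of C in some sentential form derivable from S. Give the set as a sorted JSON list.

FIRST sets, iterate to fixpoint:
iter 1:
  A via A→b: +{b}
  B via B→b: +{b}
  C via C→a: +{a}
  S via S→C A A: +{a}
  S: {a}  A: {b}  B: {b}  C: {a}
iter 2:
  B via B→C B a: +{a}
  S: {a}  A: {b}  B: {a,b}  C: {a}
iter 3: (no change)
  S: {a}  A: {b}  B: {a,b}  C: {a}

FOLLOW sets:
seed FOLLOW(S) with $
iter 1:
  B→C B a: FOLLOW(C) ⊇ FIRST(B) = {a,b}; new: +{a,b}
  B→C B a: FOLLOW(B) ⊇ FIRST(a) = {a}; new: +{a}
  S→C A A: FOLLOW(A) ⊇ FIRST(A) = {b}; new: +{b}
  S→C A A: FOLLOW(A) ⊇ FOLLOW(S) ⊇ {$}; new: +{$}
  S→a B: FOLLOW(B) ⊇ FOLLOW(S) ⊇ {$}; new: +{$}
  S: {$}  A: {$,b}  B: {$,a}  C: {a,b}
iter 2: (stable)
  S: {$}  A: {$,b}  B: {$,a}  C: {a,b}

FOLLOW(C) = ["a", "b"]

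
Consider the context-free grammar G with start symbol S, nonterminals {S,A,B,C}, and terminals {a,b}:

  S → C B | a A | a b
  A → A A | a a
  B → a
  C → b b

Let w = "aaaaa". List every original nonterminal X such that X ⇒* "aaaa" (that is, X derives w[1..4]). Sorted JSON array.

Convert to CNF:
  S -> C B | T0 A | T0 T1
  A -> A A | T0 T0
  B -> a
  C -> T1 T1
  T0 -> a
  T1 -> b

Fill CYK table bottom-up — only the sub-triangle for w[1..4]:
  [1..1]={B,T0}  "a"  orig:{B}
  [2..2]={B,T0}  "a"  orig:{B}
  [3..3]={B,T0}  "a"  orig:{B}
  [4..4]={B,T0}  "a"  orig:{B}
  [1..2]={A}  "aa"
  [2..3]={A}  "aa"
  [3..4]={A}  "aa"
  [1..3]={S}  "aaa"
  [2..4]={S}  "aaa"
  [1..4]={A}  "aaaa"

Original NTs in T[1,4] deriving "aaaa": ["A"]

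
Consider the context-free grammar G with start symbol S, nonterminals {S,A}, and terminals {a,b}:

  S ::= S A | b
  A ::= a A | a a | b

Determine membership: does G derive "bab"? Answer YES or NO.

Convert to CNF:
  S -> S A | b
  A -> T0 A | T0 T0 | b
  T0 -> a

CYK fill:
  cell(0,0) b: {A,S}
  cell(1,1) a: {T0}  orig:{}
  cell(2,2) b: {A,S}
  cell(0,1) ba: ∅
  cell(1,2) ab: {A}
  cell(0,2) bab: {S}

S ∈ T[0,2] ⇒ YES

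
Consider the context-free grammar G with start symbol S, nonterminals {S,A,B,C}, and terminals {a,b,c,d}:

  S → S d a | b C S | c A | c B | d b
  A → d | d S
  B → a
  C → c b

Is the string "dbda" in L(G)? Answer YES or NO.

Convert to CNF:
  S -> S X4 | T0 T2 | T1 A | T1 B | T2 X5
  A -> T0 S | d
  B -> a
  C -> T1 T2
  T0 -> d
  T1 -> c
  T2 -> b
  T3 -> a
  X4 -> T0 T3
  X5 -> C S

Fill CYK table bottom-up:
  cell(0,0) d: {A,T0}  orig:{A}
  cell(1,1) b: {T2}  orig:{}
  cell(2,2) d: {A,T0}  orig:{A}
  cell(3,3) a: {B,T3}  orig:{B}
  cell(0,1) db: {S}
  cell(1,2) bd: ∅
  cell(2,3) da: {X4}  orig:{}
  cell(0,2) dbd: ∅
  cell(1,3) bda: ∅
  cell(0,3) dbda: {S}

S ∈ T[0,3] ⇒ YES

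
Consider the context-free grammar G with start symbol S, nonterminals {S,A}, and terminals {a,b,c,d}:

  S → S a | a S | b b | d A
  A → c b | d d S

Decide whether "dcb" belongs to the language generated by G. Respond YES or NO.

CNF form of G:
  S -> S T3 | T1 T1 | T2 A | T3 S
  A -> T0 T1 | T2 X4
  T0 -> c
  T1 -> b
  T2 -> d
  T3 -> a
  X4 -> T2 S

CYK table (by increasing span):
  T[0,0] 'd' = {T2}  orig:{}
  T[1,1] 'c' = {T0}  orig:{}
  T[2,2] 'b' = {T1}  orig:{}
  T[0,1] 'dc' = ∅
  T[1,2] 'cb' = {A}
  T[0,2] 'dcb' = {S}

S ∈ T[0,2] ⇒ YES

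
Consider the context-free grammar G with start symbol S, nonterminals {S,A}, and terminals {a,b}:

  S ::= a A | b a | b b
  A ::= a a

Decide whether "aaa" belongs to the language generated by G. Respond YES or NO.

CNF form of G:
  S -> T0 A | T1 T0 | T1 T1
  A -> T0 T0
  T0 -> a
  T1 -> b

Fill CYK table bottom-up:
  [0..0]={T0}  "a"  orig:{}
  [1..1]={T0}  "a"  orig:{}
  [2..2]={T0}  "a"  orig:{}
  [0..1]={A}  "aa"
  [1..2]={A}  "aa"
  [0..2]={S}  "aaa"

S ∈ T[0,2] ⇒ YES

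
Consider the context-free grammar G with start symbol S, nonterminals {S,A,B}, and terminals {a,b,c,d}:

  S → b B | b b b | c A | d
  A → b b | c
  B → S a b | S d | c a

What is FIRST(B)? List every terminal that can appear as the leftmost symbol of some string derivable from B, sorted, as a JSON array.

FIRST sets, iterate to fixpoint:
iter 1:
  A via A→b b: +{b}
  A via A→c: +{c}
  B via B→c a: +{c}
  S via S→b B: +{b}
  S via S→c A: +{c}
  S via S→d: +{d}
  FIRST(S)={b,c,d}  FIRST(A)={b,c}  FIRST(B)={c}
iter 2:
  B via B→S a b: +{b,d}
  FIRST(S)={b,c,d}  FIRST(A)={b,c}  FIRST(B)={b,c,d}
iter 3: — fixpoint
  FIRST(S)={b,c,d}  FIRST(A)={b,c}  FIRST(B)={b,c,d}

FIRST(B) = ["b", "c", "d"]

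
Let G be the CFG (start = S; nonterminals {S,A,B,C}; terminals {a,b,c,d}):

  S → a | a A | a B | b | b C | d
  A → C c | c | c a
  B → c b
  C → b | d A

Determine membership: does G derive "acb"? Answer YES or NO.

CNF form of G:
  S -> T1 A | T1 B | T2 C | a | b | d
  A -> C T0 | T0 T1 | c
  B -> T0 T2
  C -> T3 A | b
  T0 -> c
  T1 -> a
  T2 -> b
  T3 -> d

Fill CYK table bottom-up:
  T[0,0] 'a' = {S,T1}  orig:{S}
  T[1,1] 'c' = {A,T0}  orig:{A}
  T[2,2] 'b' = {C,S,T2}  orig:{C,S}
  T[0,1] 'ac' = {S}
  T[1,2] 'cb' = {B}
  T[0,2] 'acb' = {S}

S ∈ T[0,2] ⇒ YES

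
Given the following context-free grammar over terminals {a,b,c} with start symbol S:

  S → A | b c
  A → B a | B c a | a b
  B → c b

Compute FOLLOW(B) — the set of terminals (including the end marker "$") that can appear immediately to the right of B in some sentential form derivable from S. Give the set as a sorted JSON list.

FIRST iteration:
pass 1:
  A via A→a b: +{a}
  B via B→c b: +{c}
  S via S→A: +{a}
  S via S→b c: +{b}
  S: {a,b}  A: {a}  B: {c}
pass 2:
  A via A→B a: +{c}
  S via S→A: +{c}
  S: {a,b,c}  A: {a,c}  B: {c}
pass 3: (no change)
  S: {a,b,c}  A: {a,c}  B: {c}

FOLLOW iteration:
seed FOLLOW(S) with $
iter 1:
  A→B a: FOLLOW(B) ⊇ FIRST(a) = {a}; new: +{a}
  A→B c a: FOLLOW(B) ⊇ FIRST(c) = {c}; new: +{c}
  S→A: FOLLOW(A) ⊇ FOLLOW(S) ⊇ {$}; new: +{$}
  S: {$}  A: {$}  B: {a,c}
iter 2: (no change)
  S: {$}  A: {$}  B: {a,c}

FOLLOW(B) = ["a", "c"]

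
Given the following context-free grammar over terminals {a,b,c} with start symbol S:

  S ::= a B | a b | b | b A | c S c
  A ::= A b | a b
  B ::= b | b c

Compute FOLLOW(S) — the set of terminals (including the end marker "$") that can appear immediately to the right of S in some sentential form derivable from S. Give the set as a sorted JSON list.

FIRST iteration:
iter 1:
  A via A→a b: +{a}
  B via B→b: +{b}
  S via S→a B: +{a}
  S via S→b: +{b}
  S via S→c S c: +{c}
  FIRST(S)={a,b,c}  FIRST(A)={a}  FIRST(B)={b}
iter 2: (no change)
  FIRST(S)={a,b,c}  FIRST(A)={a}  FIRST(B)={b}

Compute FOLLOW by fixpoint:
initialize: $ ∈ FOLLOW(S)
round 1:
  A→A b: FOLLOW(A) ⊇ FIRST(b) = {b}; new: +{b}
  S→a B: FOLLOW(B) ⊇ FOLLOW(S) ⊇ {$}; new: +{$}
  S→b A: FOLLOW(A) ⊇ FOLLOW(S) ⊇ {$}; new: +{$}
  S→c S c: FOLLOW(S) ⊇ FIRST(c) = {c}; new: +{c}
  S: {$,c}  A: {$,b}  B: {$}
round 2:
  S→a B: FOLLOW(B) ⊇ FOLLOW(S) ⊇ {$,c}; new: +{c}
  S→b A: FOLLOW(A) ⊇ FOLLOW(S) ⊇ {$,c}; new: +{c}
  S: {$,c}  A: {$,b,c}  B: {$,c}
round 3: (stable)
  S: {$,c}  A: {$,b,c}  B: {$,c}

FOLLOW(S) = ["$", "c"]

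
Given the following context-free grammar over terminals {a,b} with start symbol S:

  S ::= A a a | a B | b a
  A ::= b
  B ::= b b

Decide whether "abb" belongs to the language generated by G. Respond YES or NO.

Convert to CNF:
  S -> A X2 | T0 T1 | T1 B
  A -> b
  B -> T0 T0
  T0 -> b
  T1 -> a
  X2 -> T1 T1

CYK table (by increasing span):
  cell(0,0) a: {T1}  orig:{}
  cell(1,1) b: {A,T0}  orig:{A}
  cell(2,2) b: {A,T0}  orig:{A}
  cell(0,1) ab: ∅
  cell(1,2) bb: {B}
  cell(0,2) abb: {S}

S ∈ T[0,2] ⇒ YES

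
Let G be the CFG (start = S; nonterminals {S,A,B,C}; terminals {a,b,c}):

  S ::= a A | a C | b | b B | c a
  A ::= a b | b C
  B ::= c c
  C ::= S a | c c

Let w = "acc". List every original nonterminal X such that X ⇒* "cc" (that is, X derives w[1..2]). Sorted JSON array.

CNF form of G:
  S -> T0 A | T0 C | T1 B | T2 T0 | b
  A -> T0 T1 | T1 C
  B -> T2 T2
  C -> S T0 | T2 T2
  T0 -> a
  T1 -> b
  T2 -> c

Fill CYK table bottom-up, restricted to cells inside w[1..2]:
  [1..1]={T2}  "c"  orig:{}
  [2..2]={T2}  "c"  orig:{}
  [1..2]={B,C}  "cc"

Original NTs in T[1,2] deriving "cc": ["B", "C"]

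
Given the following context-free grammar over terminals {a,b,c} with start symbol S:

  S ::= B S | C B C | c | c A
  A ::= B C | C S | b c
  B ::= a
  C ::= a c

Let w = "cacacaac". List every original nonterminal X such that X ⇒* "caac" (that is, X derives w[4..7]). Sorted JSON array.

CNF form of G:
  S -> B S | C X3 | T1 A | c
  A -> B C | C S | T0 T1
  B -> a
  C -> T2 T1
  T0 -> b
  T1 -> c
  T2 -> a
  X3 -> B C

CYK fill (cells [i..j] with 4 ≤ i ≤ j ≤ 7 only):
  T[4,4] 'c' = {S,T1}  orig:{S}
  T[5,5] 'a' = {B,T2}  orig:{B}
  T[6,6] 'a' = {B,T2}  orig:{B}
  T[7,7] 'c' = {S,T1}  orig:{S}
  T[4,5] 'ca' = ∅
  T[5,6] 'aa' = ∅
  T[6,7] 'ac' = {C,S}
  T[4,6] 'caa' = ∅
  T[5,7] 'aac' = {A,S,X3}  orig:{A,S}
  T[4,7] 'caac' = {S}

Original NTs in T[4,7] deriving "caac": ["S"]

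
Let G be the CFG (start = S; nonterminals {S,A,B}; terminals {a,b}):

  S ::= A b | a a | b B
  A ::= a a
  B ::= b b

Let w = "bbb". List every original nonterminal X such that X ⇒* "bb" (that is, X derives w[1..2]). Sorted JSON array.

Convert to CNF:
  S -> A T1 | T0 T0 | T1 B
  A -> T0 T0
  B -> T1 T1
  T0 -> a
  T1 -> b

CYK table (by increasing span) — only the sub-triangle for w[1..2]:
  T[1,1] 'b' = {T1}  orig:{}
  T[2,2] 'b' = {T1}  orig:{}
  T[1,2] 'bb' = {B}

Original NTs in T[1,2] deriving "bb": ["B"]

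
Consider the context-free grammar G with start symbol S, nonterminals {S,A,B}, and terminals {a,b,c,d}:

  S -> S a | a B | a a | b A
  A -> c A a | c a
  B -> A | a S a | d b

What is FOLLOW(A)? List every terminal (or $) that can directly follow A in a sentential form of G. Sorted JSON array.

Compute FIRST by fixpoint:
iter 1:
  A via A→c A a: +{c}
  B via B→A: +{c}
  B via B→a S a: +{a}
  B via B→d b: +{d}
  S via S→a B: +{a}
  S via S→b A: +{b}
  FIRST[S]={a,b}  FIRST[A]={c}  FIRST[B]={a,c,d}
iter 2: — fixpoint
  FIRST[S]={a,b}  FIRST[A]={c}  FIRST[B]={a,c,d}

FOLLOW sets:
FOLLOW(S) := {$}
round 1:
  A→c A a: FOLLOW(A) ⊇ FIRST(a) = {a}; new: +{a}
  B→a S a: FOLLOW(S) ⊇ FIRST(a) = {a}; new: +{a}
  S→a B: FOLLOW(B) ⊇ FOLLOW(S) ⊇ {$,a}; new: +{$,a}
  S→b A: FOLLOW(A) ⊇ FOLLOW(S) ⊇ {$,a}; new: +{$}
  FOLLOW(S)={$,a}  FOLLOW(A)={$,a}  FOLLOW(B)={$,a}
round 2: done
  FOLLOW(S)={$,a}  FOLLOW(A)={$,a}  FOLLOW(B)={$,a}

FOLLOW(A) = ["$", "a"]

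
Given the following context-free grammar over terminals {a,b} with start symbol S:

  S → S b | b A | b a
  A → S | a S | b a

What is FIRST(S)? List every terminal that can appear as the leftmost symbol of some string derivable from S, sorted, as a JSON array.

FIRST sets, iterate to fixpoint:
pass 1:
  A via A→a S: +{a}
  A via A→b a: +{b}
  S via S→b A: +{b}
  S: {b}  A: {a,b}
pass 2: (stable)
  S: {b}  A: {a,b}

FIRST(S) = ["b"]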